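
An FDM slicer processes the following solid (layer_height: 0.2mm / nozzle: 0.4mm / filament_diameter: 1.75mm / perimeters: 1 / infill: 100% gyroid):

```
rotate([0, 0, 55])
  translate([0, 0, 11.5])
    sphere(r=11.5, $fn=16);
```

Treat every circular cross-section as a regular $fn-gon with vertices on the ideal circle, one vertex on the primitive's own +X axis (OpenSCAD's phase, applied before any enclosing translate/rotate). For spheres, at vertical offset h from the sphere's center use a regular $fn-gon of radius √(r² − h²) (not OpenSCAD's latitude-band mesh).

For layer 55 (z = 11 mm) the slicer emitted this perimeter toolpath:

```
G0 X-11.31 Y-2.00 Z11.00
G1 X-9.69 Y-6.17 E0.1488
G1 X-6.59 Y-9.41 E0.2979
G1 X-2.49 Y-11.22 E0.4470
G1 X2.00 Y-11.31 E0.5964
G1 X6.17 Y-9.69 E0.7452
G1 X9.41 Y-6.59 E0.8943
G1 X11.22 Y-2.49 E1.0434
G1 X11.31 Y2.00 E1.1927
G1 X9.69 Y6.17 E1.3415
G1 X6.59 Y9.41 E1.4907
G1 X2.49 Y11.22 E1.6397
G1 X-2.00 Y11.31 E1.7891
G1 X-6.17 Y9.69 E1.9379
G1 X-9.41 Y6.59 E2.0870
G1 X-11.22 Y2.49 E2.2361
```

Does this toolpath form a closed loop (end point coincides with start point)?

no

Start point (G0): (-11.31, -2.00). End point (last G1): the path does not return to the start — open.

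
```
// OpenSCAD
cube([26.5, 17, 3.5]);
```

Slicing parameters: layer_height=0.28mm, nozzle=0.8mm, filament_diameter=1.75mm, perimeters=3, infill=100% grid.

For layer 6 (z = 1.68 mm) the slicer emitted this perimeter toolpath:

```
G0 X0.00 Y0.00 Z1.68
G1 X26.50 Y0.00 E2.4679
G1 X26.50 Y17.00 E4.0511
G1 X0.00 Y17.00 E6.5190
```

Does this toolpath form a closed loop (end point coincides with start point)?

Start point (G0): (0.00, 0.00). End point (last G1): the path does not return to the start — open.

no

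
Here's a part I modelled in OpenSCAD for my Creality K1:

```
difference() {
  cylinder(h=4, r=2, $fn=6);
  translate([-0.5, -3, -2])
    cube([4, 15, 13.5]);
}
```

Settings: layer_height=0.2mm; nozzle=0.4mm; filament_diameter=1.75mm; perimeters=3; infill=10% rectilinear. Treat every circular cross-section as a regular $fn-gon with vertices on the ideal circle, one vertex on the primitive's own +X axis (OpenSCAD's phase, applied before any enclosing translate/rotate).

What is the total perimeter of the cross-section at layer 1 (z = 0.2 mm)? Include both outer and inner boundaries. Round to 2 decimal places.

At z = 0.2 mm: the r=2 cylinder contributes a regular 6-gon of circumradius 2 (perimeter = 2·6·2.000·sin(180°/6) = 12.00 mm); the 4×15 cube at (-0.5, -3) contributes its full rectangle (perimeter 38.00 mm); After the difference (first − rest): starting from the r=2 cylinder, the 4×15 cube at (-0.5, -3) partially overlaps it — only the 6.93 mm² overlap (of its 60.00 mm²) is removed, clipping the outline — boundary = 8.46 mm. Overall, the cross-section is a single solid region. Total boundary length (outer) = 8.46 mm.

8.46 mm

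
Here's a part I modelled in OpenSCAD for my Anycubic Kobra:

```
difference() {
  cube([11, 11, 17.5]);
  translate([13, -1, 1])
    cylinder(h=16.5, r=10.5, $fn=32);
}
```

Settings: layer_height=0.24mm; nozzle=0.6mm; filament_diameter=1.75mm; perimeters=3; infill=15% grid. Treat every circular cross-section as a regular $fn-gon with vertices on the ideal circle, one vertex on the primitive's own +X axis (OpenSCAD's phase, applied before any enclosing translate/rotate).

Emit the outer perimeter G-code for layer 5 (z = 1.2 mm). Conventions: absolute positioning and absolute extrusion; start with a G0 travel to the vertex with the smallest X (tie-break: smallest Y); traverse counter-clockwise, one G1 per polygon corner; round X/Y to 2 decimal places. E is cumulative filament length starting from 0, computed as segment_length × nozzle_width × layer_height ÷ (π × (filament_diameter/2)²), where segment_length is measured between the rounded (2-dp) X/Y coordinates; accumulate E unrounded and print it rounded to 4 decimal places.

G0 X0.00 Y0.00 Z1.20
G1 X2.60 Y0.00 E0.1557
G1 X2.70 Y1.05 E0.2188
G1 X3.30 Y3.02 E0.3421
G1 X4.27 Y4.83 E0.4650
G1 X5.58 Y6.42 E0.5884
G1 X7.17 Y7.73 E0.7117
G1 X8.98 Y8.70 E0.8347
G1 X10.95 Y9.30 E0.9579
G1 X11.00 Y9.30 E0.9609
G1 X11.00 Y11.00 E1.0627
G1 X0.00 Y11.00 E1.7213
G1 X0.00 Y0.00 E2.3798

At z = 1.2 mm: the 11×11 cube contributes its full rectangle; the r=10.5 cylinder at (13, -1) gives a regular 32-gon of circumradius 10.5 (constant along its height); Taking the first minus the rest: starting from the 11×11 cube, the r=10.5 cylinder at (13, -1) partially overlaps it — only the 56.78 mm² overlap (of its 344.14 mm²) is removed, clipping the outline — 1 connected region. The outline is a single polygon with 12 vertices. Extrusion per mm of travel: 0.6 × 0.24 / (π × 0.875²) = 0.059868. Accumulating E over each segment gives final E = 2.3798.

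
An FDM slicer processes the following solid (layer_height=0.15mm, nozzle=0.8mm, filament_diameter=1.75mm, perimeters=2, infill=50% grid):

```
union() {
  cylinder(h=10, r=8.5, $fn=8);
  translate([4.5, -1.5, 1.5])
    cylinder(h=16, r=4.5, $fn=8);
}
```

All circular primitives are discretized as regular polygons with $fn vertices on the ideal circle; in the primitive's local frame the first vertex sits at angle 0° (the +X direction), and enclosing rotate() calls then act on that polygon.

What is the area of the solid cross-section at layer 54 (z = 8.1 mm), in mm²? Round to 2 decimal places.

209.00 mm²

At z = 8.1 mm: the r=8.5 cylinder gives a regular 8-gon of circumradius 8.5 (constant along its height) (area = (8/2)·8.500²·sin(360°/8) = 204.35 mm²); the cylinder at (4.5, -1.5): section is a regular 8-gon, circumradius r=4.5 (area = (8/2)·4.500²·sin(360°/8) = 57.28 mm²); Taking the union: the regions partially overlap — summed areas 261.63 mm² minus the doubly-counted overlap 52.63 mm² gives 209.00 mm² — area = 209.00 mm². Overall, the cross-section is a single solid region. Net area = 209.00 mm².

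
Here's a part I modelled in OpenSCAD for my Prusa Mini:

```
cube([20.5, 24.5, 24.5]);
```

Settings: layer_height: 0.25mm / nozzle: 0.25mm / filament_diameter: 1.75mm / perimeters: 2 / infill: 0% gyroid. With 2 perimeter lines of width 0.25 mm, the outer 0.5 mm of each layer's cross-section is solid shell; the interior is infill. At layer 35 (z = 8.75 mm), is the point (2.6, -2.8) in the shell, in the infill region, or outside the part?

outside

At z = 8.75 mm: the 20.5×24.5 cube contributes its full rectangle. Overall, the cross-section is a single solid region. The nearest boundary edge runs (0.00, 0.00)→(20.50, 0.00); distance from the point to it = 2.80 mm. The point is not inside any of the regions above, so it lies outside the cross-section (2.80 mm from the nearest boundary).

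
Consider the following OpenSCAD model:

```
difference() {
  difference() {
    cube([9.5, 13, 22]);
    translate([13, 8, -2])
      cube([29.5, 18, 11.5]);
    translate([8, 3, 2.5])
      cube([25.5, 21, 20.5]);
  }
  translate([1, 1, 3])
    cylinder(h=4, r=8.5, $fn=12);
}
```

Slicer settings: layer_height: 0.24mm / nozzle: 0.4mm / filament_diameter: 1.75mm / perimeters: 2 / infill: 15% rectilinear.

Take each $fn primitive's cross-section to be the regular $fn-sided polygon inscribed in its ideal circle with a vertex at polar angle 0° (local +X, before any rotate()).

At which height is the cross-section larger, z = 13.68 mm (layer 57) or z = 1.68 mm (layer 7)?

layer 7 (z = 1.68 mm)

Layer 57 (z = 13.68): the cube (footprint 9.5×13) is included at this height (area 123.50 mm²); the cube at (13, 8) is absent (z outside [-2, 9.5]); the 25.5×21 cube at (8, 3) contributes its full rectangle (area 535.50 mm²); Subtracting the remaining from the first: starting from the 9.5×13 cube (123.50 mm²), the 25.5×21 cube at (8, 3) partially overlaps it — only the 15.00 mm² overlap (of its 535.50 mm²) is removed, clipping the outline — area = 108.50 mm²; the cylinder at (1, 1) is absent (z outside [3, 7]); Taking the first minus the rest: none of the subtracted shapes is present at this height, so the result so far is unchanged — area = 108.50 mm². So its area = 108.50 mm². Layer 7 (z = 1.68): the 9.5×13 cube contributes its full rectangle (area 123.50 mm²); the cube at (13, 8) is present — its section is the full 29.5×18 rectangle (area 531.00 mm²); the cube at (8, 3) is absent (z outside [2.5, 23]); Taking the first minus the rest: starting from the 9.5×13 cube (123.50 mm²), the 29.5×18 cube at (13, 8) misses the remaining region (no effect) — area = 123.50 mm²; the cylinder at (1, 1) does not reach this height (z outside [3, 7]); Subtracting the remaining from the first: none of the subtracted shapes is present at this height, so the result so far is unchanged — area = 123.50 mm². So its area = 123.50 mm². Layer 7 is larger (123.50 vs 108.50 mm²).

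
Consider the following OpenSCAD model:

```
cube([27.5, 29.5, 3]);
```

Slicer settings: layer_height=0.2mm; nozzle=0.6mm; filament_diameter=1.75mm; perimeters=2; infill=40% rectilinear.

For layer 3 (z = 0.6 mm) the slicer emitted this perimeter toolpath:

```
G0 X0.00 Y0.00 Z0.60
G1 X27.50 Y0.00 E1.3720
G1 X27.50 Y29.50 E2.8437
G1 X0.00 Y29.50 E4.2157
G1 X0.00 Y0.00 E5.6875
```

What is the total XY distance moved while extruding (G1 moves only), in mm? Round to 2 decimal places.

114.00 mm

Sum the Euclidean lengths of each G1 segment: total = 114.00 mm.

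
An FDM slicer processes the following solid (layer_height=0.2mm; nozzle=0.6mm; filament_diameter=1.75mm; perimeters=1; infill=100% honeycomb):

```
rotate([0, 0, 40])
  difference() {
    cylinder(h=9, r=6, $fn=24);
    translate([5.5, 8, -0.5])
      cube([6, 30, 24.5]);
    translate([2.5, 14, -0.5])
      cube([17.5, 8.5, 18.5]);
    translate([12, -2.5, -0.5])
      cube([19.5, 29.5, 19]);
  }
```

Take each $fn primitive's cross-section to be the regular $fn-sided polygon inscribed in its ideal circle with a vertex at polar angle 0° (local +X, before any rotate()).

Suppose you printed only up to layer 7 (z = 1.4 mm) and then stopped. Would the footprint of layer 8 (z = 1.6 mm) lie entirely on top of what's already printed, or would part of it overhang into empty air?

Compare the two slices. At z = 1.4: the r=6 cylinder contributes a regular 24-gon of circumradius 6 (area = (24/2)·6.000²·sin(360°/24) = 111.81 mm²); the cube at (5.5, 8) (footprint 6×30) is included at this height (area 180.00 mm²); the cube at (2.5, 14) is present — its section is the full 17.5×8.5 rectangle (area 148.75 mm²); the cube at (12, -2.5) (footprint 19.5×29.5) is included at this height (area 575.25 mm²); Subtracting the remaining from the first: starting from the r=6 cylinder (111.81 mm²), the 6×30 cube at (5.5, 8) misses the remaining region (no effect); the 17.5×8.5 cube at (2.5, 14) misses the remaining region (no effect); the 19.5×29.5 cube at (12, -2.5) misses the remaining region (no effect) — area = 111.81 mm²; (whole slice rotated 40° about Z — lengths, areas and connectivity unchanged). At z = 1.6: the r=6 cylinder gives a regular 24-gon of circumradius 6 (constant along its height) (area = (24/2)·6.000²·sin(360°/24) = 111.81 mm²); the cube at (5.5, 8) (footprint 6×30) is included at this height (area 180.00 mm²); the cube at (2.5, 14) is present — its section is the full 17.5×8.5 rectangle (area 148.75 mm²); the cube at (12, -2.5) is present — its section is the full 19.5×29.5 rectangle (area 575.25 mm²); Subtracting the remaining from the first: starting from the r=6 cylinder (111.81 mm²), the 6×30 cube at (5.5, 8) misses the remaining region (no effect); the 17.5×8.5 cube at (2.5, 14) misses the remaining region (no effect); the 19.5×29.5 cube at (12, -2.5) misses the remaining region (no effect) — area = 111.81 mm²; (rotated 40° about Z; rotation is an isometry so areas/perimeters/island counts are preserved). Checking containment: the cross-section at z = 1.6 is a subset of the cross-section at z = 1.4.

entirely on top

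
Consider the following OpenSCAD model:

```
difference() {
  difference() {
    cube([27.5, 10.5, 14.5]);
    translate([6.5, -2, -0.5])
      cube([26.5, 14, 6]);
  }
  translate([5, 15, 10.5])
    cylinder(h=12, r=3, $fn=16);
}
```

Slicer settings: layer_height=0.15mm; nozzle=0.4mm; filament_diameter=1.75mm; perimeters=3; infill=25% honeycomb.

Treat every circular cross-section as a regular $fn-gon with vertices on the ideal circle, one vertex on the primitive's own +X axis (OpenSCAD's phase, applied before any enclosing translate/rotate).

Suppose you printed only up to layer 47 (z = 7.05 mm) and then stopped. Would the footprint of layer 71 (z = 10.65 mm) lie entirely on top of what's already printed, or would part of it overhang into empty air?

Compare the two slices. At z = 7.05: the cube (footprint 27.5×10.5) is included at this height (area 288.75 mm²); the cube at (6.5, -2) is absent (z outside [-0.5, 5.5]); Taking the first minus the rest: none of the subtracted shapes is present at this height, so the 27.5×10.5 cube is unchanged — area = 288.75 mm²; the cylinder at (5, 15) is not intersected at this z (z outside [10.5, 22.5]); Taking the first minus the rest: none of the subtracted shapes is present at this height, so the result so far is unchanged — area = 288.75 mm². At z = 10.65: the cube (footprint 27.5×10.5) is included at this height (area 288.75 mm²); the cube at (6.5, -2) does not reach this height (z outside [-0.5, 5.5]); Taking the first minus the rest: none of the subtracted shapes is present at this height, so the 27.5×10.5 cube is unchanged — area = 288.75 mm²; the r=3 cylinder at (5, 15) contributes a regular 16-gon of circumradius 3 (area = (16/2)·3.000²·sin(360°/16) = 27.55 mm²); Taking the first minus the rest: starting from the result so far (288.75 mm²), the r=3 cylinder at (5, 15) misses the remaining region (no effect) — area = 288.75 mm². Checking containment: the cross-section at z = 10.65 is a subset of the cross-section at z = 7.05.

entirely on top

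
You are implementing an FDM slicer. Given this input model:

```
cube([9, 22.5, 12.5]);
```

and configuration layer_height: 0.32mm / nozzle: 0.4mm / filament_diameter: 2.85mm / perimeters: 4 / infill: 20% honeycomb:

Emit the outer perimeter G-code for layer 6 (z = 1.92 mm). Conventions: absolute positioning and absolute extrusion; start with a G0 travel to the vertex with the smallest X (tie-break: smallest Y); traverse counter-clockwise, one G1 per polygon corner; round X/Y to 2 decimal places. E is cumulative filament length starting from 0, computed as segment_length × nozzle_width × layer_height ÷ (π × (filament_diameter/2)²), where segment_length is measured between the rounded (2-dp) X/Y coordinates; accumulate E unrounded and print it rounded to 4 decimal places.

G0 X0.00 Y0.00 Z1.92
G1 X9.00 Y0.00 E0.1806
G1 X9.00 Y22.50 E0.6320
G1 X0.00 Y22.50 E0.8126
G1 X0.00 Y0.00 E1.2641

At z = 1.92 mm: the 9×22.5 cube contributes its full rectangle. The outline is a single polygon with 4 vertices. Extrusion per mm of travel: 0.4 × 0.32 / (π × 1.425²) = 0.020065. Accumulating E over each segment gives final E = 1.2641.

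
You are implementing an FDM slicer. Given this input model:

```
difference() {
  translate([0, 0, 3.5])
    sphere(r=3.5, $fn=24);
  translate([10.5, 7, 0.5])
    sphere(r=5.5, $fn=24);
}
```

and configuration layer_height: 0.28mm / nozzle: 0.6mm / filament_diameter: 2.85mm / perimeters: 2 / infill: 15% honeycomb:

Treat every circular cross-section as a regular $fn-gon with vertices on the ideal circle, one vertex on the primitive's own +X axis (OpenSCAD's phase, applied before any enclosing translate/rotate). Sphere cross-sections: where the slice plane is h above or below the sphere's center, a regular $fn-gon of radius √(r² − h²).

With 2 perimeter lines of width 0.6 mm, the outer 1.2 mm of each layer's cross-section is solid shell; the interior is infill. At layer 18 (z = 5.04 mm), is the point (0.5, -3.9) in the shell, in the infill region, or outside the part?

At z = 5.04 mm: the sphere: section is a regular 24-gon, circumradius = √(r²−h²) = √(3.5²−1.54²) = 3.143; the r=5.5 sphere at (10.5, 7) slices to a regular 24-gon of circumradius 3.105 (√(r²−h²) with h=4.54 from center); Subtracting the remaining from the first: starting from the r=3.5 sphere, the r=5.5 sphere at (10.5, 7) misses the remaining region (no effect) — 1 connected region. Overall, the cross-section is a single solid region. The nearest boundary edge runs (0.81, -3.04)→(-0.00, -3.14); distance from the point to it = 0.82 mm. The point is not inside any of the regions above, so it lies outside the cross-section (0.82 mm from the nearest boundary).

outside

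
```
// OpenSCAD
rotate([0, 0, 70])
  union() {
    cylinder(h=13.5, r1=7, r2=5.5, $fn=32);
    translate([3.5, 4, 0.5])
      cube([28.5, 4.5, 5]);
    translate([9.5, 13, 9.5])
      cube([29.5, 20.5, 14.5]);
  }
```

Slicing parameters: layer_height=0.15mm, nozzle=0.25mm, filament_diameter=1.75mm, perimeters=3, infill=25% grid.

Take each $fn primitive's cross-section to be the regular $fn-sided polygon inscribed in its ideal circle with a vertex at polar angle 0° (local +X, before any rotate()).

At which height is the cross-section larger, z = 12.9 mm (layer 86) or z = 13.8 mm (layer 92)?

Layer 86 (z = 12.9): the cone: at t=0.956 of its height the radius interpolates to r₁+(r₂−r₁)t = 5.567, giving a regular 32-gon of that circumradius (area = (32/2)·5.567²·sin(360°/32) = 96.73 mm²); the cube at (3.5, 4) does not reach this height (z outside [0.5, 5.5]); the cube at (9.5, 13) (footprint 29.5×20.5) is included at this height (area 604.75 mm²); Combining (union): the 2 present regions are separate (no shared area or edge), so areas and boundary lengths simply add and each stays a separate island — area = 701.48 mm²; (rotated 70° about Z; rotation is an isometry so areas/perimeters/island counts are preserved). So its area = 701.48 mm². Layer 92 (z = 13.8): the cone is not intersected at this z (z outside [0, 13.5]); the cube at (3.5, 4) is not intersected at this z (z outside [0.5, 5.5]); the cube at (9.5, 13) (footprint 29.5×20.5) is included at this height (area 604.75 mm²); Taking the union: only the 29.5×20.5 cube at (9.5, 13) is present, so the union is just that shape — area = 604.75 mm²; (rotated 70° about Z; rotation is an isometry so areas/perimeters/island counts are preserved). So its area = 604.75 mm². Layer 86 is larger (701.48 vs 604.75 mm²).

layer 86 (z = 12.9 mm)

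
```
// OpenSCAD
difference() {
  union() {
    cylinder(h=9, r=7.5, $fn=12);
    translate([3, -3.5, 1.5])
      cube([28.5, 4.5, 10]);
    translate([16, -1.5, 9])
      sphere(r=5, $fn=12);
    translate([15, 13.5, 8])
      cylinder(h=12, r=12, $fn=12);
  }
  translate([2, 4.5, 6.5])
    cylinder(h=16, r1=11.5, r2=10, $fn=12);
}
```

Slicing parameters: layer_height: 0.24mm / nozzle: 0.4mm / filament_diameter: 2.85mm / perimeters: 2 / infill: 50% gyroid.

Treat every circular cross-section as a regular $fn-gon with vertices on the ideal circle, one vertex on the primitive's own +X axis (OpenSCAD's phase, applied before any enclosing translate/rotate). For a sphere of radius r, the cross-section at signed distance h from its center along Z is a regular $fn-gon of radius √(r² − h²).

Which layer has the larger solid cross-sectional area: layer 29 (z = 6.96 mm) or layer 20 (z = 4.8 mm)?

Layer 29 (z = 6.96): the r=7.5 cylinder contributes a regular 12-gon of circumradius 7.5 (area = (12/2)·7.500²·sin(360°/12) = 168.75 mm²); the 28.5×4.5 cube at (3, -3.5) contributes its full rectangle (area 128.25 mm²); the r=5 sphere at (16, -1.5) slices to a regular 12-gon of circumradius 4.565 (√(r²−h²) with h=2.04 from center) (area = (12/2)·4.565²·sin(360°/12) = 62.52 mm²); the cylinder at (15, 13.5) is absent (z outside [8, 20]); Combining (union): the regions partially overlap — summed areas 359.52 mm² minus the doubly-counted overlap 56.78 mm² gives 302.74 mm² — area = 302.74 mm²; the cone at (2, 4.5) contributes a regular 12-gon of circumradius 11.457 (interpolated between r1=11.5 and r2=10 at t=0.029) (area = (12/2)·11.457²·sin(360°/12) = 393.78 mm²); After the difference (first − rest): starting from the result so far (302.74 mm²), the cone at (2, 4.5) partially overlaps it — only the 180.18 mm² overlap (of its 393.78 mm²) is removed, clipping the outline — area = 122.55 mm². So its area = 122.55 mm². Layer 20 (z = 4.8): the r=7.5 cylinder contributes a regular 12-gon of circumradius 7.5 (area = (12/2)·7.500²·sin(360°/12) = 168.75 mm²); the 28.5×4.5 cube at (3, -3.5) contributes its full rectangle (area 128.25 mm²); the r=5 sphere at (16, -1.5) contributes a regular 12-gon of circumradius √(5²−4.2²) = 2.713 (area = (12/2)·2.713²·sin(360°/12) = 22.08 mm²); the cylinder at (15, 13.5) does not reach this height (z outside [8, 20]); Taking the union: the regions partially overlap — summed areas 319.08 mm² minus the doubly-counted overlap 38.82 mm² gives 280.26 mm² — area = 280.26 mm²; the cone at (2, 4.5) is absent (z outside [6.5, 22.5]); Taking the first minus the rest: none of the subtracted shapes is present at this height, so that combined region is unchanged — area = 280.26 mm². So its area = 280.26 mm². Layer 20 is larger (280.26 vs 122.55 mm²).

layer 20 (z = 4.8 mm)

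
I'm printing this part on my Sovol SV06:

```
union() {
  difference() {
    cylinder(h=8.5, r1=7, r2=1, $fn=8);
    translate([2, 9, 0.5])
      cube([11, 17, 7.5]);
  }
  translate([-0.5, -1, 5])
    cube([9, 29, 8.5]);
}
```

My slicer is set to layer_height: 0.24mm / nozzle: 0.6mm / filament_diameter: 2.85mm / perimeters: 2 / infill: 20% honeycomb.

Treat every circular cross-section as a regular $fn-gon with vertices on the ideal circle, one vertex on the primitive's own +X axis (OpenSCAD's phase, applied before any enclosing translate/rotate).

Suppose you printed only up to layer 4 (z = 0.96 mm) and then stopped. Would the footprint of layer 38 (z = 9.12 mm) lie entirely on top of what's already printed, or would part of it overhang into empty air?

Compare the two slices. At z = 0.96: the cone contributes a regular 8-gon of circumradius 6.322 (interpolated between r1=7 and r2=1 at t=0.113) (area = (8/2)·6.322²·sin(360°/8) = 113.06 mm²); the 11×17 cube at (2, 9) contributes its full rectangle (area 187.00 mm²); Subtracting the remaining from the first: starting from the cone (113.06 mm²), the 11×17 cube at (2, 9) misses the remaining region (no effect) — area = 113.06 mm²; the cube at (-0.5, -1) does not reach this height (z outside [5, 13.5]); Taking the union: only the result so far is present, so the union is just that shape — area = 113.06 mm². At z = 9.12: the cone is not intersected at this z (z outside [0, 8.5]); the cube at (2, 9) is absent (z outside [0.5, 8]); Subtracting the remaining from the first: the first operand is absent here, so nothing remains; the 9×29 cube at (-0.5, -1) contributes its full rectangle (area 261.00 mm²); Merging all regions: only the 9×29 cube at (-0.5, -1) is present, so the union is just that shape — area = 261.00 mm². Checking containment: at z = 9.12 the cross-section extends beyond the z = 0.96 cross-section by about 223.01 mm².

part overhangs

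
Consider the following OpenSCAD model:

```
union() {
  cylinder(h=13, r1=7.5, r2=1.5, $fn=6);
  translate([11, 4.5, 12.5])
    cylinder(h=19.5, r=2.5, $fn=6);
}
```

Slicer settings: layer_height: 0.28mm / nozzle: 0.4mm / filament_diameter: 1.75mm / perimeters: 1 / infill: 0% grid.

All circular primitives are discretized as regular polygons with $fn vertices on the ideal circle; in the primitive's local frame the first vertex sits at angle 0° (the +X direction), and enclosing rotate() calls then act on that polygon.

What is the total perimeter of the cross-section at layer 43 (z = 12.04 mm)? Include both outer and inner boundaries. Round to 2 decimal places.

At z = 12.04 mm: the cone contributes a regular 6-gon of circumradius 1.943 (interpolated between r1=7.5 and r2=1.5 at t=0.926) (perimeter = 2·6·1.943·sin(180°/6) = 11.66 mm); the cylinder at (11, 4.5) is not intersected at this z (z outside [12.5, 32]); Combining (union): only the cone is present, so the union is just that shape — boundary = 11.66 mm. Overall, the cross-section is a single solid region. Total boundary length (outer) = 11.66 mm.

11.66 mm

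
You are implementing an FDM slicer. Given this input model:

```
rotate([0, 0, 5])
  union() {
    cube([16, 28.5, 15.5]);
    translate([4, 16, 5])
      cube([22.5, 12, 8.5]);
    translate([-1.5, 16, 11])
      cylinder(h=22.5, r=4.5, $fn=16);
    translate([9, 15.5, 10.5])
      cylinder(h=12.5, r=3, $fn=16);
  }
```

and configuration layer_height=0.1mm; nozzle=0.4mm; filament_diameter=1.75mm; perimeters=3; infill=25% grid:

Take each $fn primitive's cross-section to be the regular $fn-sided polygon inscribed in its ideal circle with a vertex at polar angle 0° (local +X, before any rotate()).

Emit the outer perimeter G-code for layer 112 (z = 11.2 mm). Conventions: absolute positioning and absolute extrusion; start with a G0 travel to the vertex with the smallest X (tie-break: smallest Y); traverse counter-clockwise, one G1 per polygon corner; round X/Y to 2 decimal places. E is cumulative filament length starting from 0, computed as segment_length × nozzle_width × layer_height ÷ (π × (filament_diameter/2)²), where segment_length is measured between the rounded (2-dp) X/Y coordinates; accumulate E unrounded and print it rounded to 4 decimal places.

G0 X-7.37 Y15.42 Z11.20
G1 X-6.88 Y13.73 E0.0293
G1 X-5.78 Y12.36 E0.0585
G1 X-4.24 Y11.52 E0.0877
G1 X-2.50 Y11.33 E0.1168
G1 X-1.03 Y11.75 E0.1422
G1 X0.00 Y0.00 E0.3383
G1 X15.94 Y1.39 E0.6044
G1 X14.54 Y17.33 E0.8705
G1 X25.00 Y18.25 E1.0452
G1 X23.96 Y30.20 E1.2446
G1 X13.50 Y29.29 E1.4192
G1 X13.46 Y29.79 E1.4276
G1 X-2.48 Y28.39 E1.6937
G1 X-1.76 Y20.12 E1.8317
G1 X-3.28 Y20.29 E1.8572
G1 X-4.97 Y19.80 E1.8864
G1 X-6.34 Y18.70 E1.9157
G1 X-7.18 Y17.16 E1.9448
G1 X-7.37 Y15.42 E1.9739

At z = 11.2 mm: the cube (footprint 16×28.5) is included at this height; the 22.5×12 cube at (4, 16) contributes its full rectangle; the r=4.5 cylinder at (-1.5, 16) contributes a regular 16-gon of circumradius 4.5; the cylinder at (9, 15.5): section is a regular 16-gon, circumradius r=3; Taking the union: the regions partially overlap (shared area 189.50 mm²), so overlapping operands fuse into one piece — 1 connected region; (whole slice rotated 5° about Z — lengths, areas and connectivity unchanged). The outline is a single polygon with 19 vertices. Extrusion per mm of travel: 0.4 × 0.1 / (π × 0.875²) = 0.016630. Accumulating E over each segment gives final E = 1.9739.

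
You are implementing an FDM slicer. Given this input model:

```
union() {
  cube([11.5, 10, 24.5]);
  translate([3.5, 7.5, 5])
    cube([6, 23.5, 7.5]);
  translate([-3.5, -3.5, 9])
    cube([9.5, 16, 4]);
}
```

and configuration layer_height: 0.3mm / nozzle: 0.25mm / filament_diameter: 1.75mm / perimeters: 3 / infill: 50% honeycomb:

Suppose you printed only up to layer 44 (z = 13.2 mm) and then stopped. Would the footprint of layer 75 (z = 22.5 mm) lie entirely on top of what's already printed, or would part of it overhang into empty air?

Compare the two slices. At z = 13.2: the cube is present — its section is the full 11.5×10 rectangle (area 115.00 mm²); the cube at (3.5, 7.5) is not intersected at this z (z outside [5, 12.5]); the cube at (-3.5, -3.5) is absent (z outside [9, 13]); Combining (union): only the 11.5×10 cube is present, so the union is just that shape — area = 115.00 mm². At z = 22.5: the cube is present — its section is the full 11.5×10 rectangle (area 115.00 mm²); the cube at (3.5, 7.5) is not intersected at this z (z outside [5, 12.5]); the cube at (-3.5, -3.5) is absent (z outside [9, 13]); Combining (union): only the 11.5×10 cube is present, so the union is just that shape — area = 115.00 mm². Checking containment: the cross-section at z = 22.5 is a subset of the cross-section at z = 13.2.

entirely on top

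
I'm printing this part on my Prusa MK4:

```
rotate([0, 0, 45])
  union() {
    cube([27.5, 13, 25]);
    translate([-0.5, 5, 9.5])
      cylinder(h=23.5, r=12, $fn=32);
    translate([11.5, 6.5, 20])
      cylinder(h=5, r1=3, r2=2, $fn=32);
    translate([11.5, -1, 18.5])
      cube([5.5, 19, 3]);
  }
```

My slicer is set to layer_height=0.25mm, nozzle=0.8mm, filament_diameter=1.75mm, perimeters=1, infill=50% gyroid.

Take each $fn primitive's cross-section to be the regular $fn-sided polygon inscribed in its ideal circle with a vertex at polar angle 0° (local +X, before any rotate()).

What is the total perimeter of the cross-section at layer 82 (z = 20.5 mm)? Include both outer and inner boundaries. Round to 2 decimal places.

At z = 20.5 mm: the cube (footprint 27.5×13) is included at this height (perimeter 81.00 mm); the cylinder at (-0.5, 5): section is a regular 32-gon, circumradius r=12 (perimeter = 2·32·12.000·sin(180°/32) = 75.28 mm); the cone at (11.5, 6.5) contributes a regular 32-gon of circumradius 2.900 (interpolated between r1=3 and r2=2 at t=0.100) (perimeter = 2·32·2.900·sin(180°/32) = 18.19 mm); the cube at (11.5, -1) is present — its section is the full 5.5×19 rectangle (perimeter 49.00 mm); Merging all regions: the regions partially overlap (shared area 237.25 mm²), so the edge portions inside another operand are dropped and the merged outline is re-measured after clipping — boundary = 122.58 mm; (rotated 45° about Z; rotation is an isometry so areas/perimeters/island counts are preserved). Overall, the cross-section is a single solid region. Total boundary length (outer) = 122.58 mm.

122.58 mm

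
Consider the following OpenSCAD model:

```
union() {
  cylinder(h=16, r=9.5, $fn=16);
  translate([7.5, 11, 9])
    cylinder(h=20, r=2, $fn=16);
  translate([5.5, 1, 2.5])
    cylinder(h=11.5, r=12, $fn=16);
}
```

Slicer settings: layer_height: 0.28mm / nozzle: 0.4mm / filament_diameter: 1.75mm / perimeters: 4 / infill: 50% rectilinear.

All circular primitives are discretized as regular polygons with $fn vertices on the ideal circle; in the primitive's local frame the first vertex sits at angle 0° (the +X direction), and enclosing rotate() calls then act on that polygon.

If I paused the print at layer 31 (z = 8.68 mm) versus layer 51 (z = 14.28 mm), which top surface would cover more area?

layer 31 (z = 8.68 mm)

Layer 31 (z = 8.68): the cylinder: section is a regular 16-gon, circumradius r=9.5 (area = (16/2)·9.500²·sin(360°/16) = 276.30 mm²); the cylinder at (7.5, 11) does not reach this height (z outside [9, 29]); the cylinder at (5.5, 1): section is a regular 16-gon, circumradius r=12 (area = (16/2)·12.000²·sin(360°/16) = 440.85 mm²); Taking the union: the regions partially overlap — summed areas 717.15 mm² minus the doubly-counted overlap 229.03 mm² gives 488.12 mm² — area = 488.12 mm². So its area = 488.12 mm². Layer 51 (z = 14.28): the r=9.5 cylinder contributes a regular 16-gon of circumradius 9.5 (area = (16/2)·9.500²·sin(360°/16) = 276.30 mm²); the r=2 cylinder at (7.5, 11) gives a regular 16-gon of circumradius 2 (constant along its height) (area = (16/2)·2.000²·sin(360°/16) = 12.25 mm²); the cylinder at (5.5, 1) does not reach this height (z outside [2.5, 14]); Merging all regions: the 2 present regions are separate (no shared area or edge), so areas and boundary lengths simply add and each stays a separate island — area = 288.54 mm². So its area = 288.54 mm². Layer 31 is larger (488.12 vs 288.54 mm²).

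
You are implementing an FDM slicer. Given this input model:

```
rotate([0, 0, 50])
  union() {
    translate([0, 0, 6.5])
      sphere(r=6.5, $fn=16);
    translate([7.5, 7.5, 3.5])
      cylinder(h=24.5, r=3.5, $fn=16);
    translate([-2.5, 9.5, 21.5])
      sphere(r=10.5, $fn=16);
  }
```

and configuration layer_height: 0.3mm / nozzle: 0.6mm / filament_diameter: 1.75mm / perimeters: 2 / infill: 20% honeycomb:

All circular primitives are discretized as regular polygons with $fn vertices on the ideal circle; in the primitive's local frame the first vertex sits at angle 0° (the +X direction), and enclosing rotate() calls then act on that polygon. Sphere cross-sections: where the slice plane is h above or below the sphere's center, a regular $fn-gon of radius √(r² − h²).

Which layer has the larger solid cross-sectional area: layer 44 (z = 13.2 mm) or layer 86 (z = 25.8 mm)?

Layer 44 (z = 13.2): the sphere is absent (|z−center|=6.700 > r=6.5); the cylinder at (7.5, 7.5): section is a regular 16-gon, circumradius r=3.5 (area = (16/2)·3.500²·sin(360°/16) = 37.50 mm²); the sphere at (-2.5, 9.5): section is a regular 16-gon, circumradius = √(r²−h²) = √(10.5²−8.3²) = 6.431 (area = (16/2)·6.431²·sin(360°/16) = 126.62 mm²); Taking the union: the 2 present regions are separate (no shared area or edge), so areas and boundary lengths simply add and each stays a separate island — area = 164.13 mm²; (whole slice rotated 50° about Z — lengths, areas and connectivity unchanged). So its area = 164.13 mm². Layer 86 (z = 25.8): the sphere is not intersected at this z (|z−center|=19.300 > r=6.5); the r=3.5 cylinder at (7.5, 7.5) contributes a regular 16-gon of circumradius 3.5 (area = (16/2)·3.500²·sin(360°/16) = 37.50 mm²); the r=10.5 sphere at (-2.5, 9.5) contributes a regular 16-gon of circumradius √(10.5²−4.3²) = 9.579 (area = (16/2)·9.579²·sin(360°/16) = 280.92 mm²); Combining (union): the regions partially overlap — summed areas 318.42 mm² minus the doubly-counted overlap 12.43 mm² gives 305.99 mm² — area = 305.99 mm²; (whole slice rotated 50° about Z — lengths, areas and connectivity unchanged). So its area = 305.99 mm². Layer 86 is larger (305.99 vs 164.13 mm²).

layer 86 (z = 25.8 mm)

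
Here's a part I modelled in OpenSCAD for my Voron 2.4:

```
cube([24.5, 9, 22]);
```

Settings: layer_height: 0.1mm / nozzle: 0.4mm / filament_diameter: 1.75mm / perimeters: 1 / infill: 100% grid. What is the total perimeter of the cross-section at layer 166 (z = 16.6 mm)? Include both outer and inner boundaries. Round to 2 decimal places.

67.00 mm

At z = 16.6 mm: the cube (footprint 24.5×9) is included at this height (perimeter 67.00 mm). Overall, the cross-section is a single solid region. Total boundary length (outer) = 67.00 mm.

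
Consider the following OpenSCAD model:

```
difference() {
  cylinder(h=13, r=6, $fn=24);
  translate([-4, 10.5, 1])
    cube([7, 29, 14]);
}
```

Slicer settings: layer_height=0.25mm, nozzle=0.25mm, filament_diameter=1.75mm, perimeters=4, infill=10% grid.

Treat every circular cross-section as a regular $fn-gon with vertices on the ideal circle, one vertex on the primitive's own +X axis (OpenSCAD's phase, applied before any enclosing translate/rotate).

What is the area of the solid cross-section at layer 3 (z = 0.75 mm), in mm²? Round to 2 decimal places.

At z = 0.75 mm: the r=6 cylinder contributes a regular 24-gon of circumradius 6 (area = (24/2)·6.000²·sin(360°/24) = 111.81 mm²); the cube at (-4, 10.5) is absent (z outside [1, 15]); Subtracting the remaining from the first: none of the subtracted shapes is present at this height, so the r=6 cylinder is unchanged — area = 111.81 mm². Overall, the cross-section is a single solid region. Net area = 111.81 mm².

111.81 mm²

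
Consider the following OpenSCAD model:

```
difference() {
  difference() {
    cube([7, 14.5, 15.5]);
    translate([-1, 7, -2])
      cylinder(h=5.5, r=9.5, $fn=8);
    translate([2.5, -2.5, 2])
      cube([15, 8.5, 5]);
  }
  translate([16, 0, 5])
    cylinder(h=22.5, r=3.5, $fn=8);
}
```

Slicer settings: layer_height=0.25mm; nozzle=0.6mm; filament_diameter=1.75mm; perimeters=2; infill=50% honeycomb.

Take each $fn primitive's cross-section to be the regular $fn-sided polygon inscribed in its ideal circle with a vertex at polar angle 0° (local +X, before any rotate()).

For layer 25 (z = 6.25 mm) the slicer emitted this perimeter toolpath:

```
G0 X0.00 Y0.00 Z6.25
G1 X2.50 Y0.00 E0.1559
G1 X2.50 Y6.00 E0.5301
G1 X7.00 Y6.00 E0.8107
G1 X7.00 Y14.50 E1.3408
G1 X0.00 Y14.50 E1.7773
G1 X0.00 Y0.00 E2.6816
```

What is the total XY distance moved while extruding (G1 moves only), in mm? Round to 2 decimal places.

Sum the Euclidean lengths of each G1 segment: total = 43.00 mm.

43.00 mm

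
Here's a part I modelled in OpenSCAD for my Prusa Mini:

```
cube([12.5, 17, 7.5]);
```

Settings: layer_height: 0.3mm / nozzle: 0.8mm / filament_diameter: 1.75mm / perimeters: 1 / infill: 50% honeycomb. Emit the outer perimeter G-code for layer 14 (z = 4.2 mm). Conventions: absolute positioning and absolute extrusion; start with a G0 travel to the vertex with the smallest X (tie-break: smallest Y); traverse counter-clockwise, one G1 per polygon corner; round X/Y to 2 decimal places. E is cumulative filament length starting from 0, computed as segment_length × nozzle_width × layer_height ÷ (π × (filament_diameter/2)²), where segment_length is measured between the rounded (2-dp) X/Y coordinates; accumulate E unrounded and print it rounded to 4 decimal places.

G0 X0.00 Y0.00 Z4.20
G1 X12.50 Y0.00 E1.2473
G1 X12.50 Y17.00 E2.9435
G1 X0.00 Y17.00 E4.1908
G1 X0.00 Y0.00 E5.8870

At z = 4.2 mm: the cube (footprint 12.5×17) is included at this height. The outline is a single polygon with 4 vertices. Extrusion per mm of travel: 0.8 × 0.3 / (π × 0.875²) = 0.099780. Accumulating E over each segment gives final E = 5.8870.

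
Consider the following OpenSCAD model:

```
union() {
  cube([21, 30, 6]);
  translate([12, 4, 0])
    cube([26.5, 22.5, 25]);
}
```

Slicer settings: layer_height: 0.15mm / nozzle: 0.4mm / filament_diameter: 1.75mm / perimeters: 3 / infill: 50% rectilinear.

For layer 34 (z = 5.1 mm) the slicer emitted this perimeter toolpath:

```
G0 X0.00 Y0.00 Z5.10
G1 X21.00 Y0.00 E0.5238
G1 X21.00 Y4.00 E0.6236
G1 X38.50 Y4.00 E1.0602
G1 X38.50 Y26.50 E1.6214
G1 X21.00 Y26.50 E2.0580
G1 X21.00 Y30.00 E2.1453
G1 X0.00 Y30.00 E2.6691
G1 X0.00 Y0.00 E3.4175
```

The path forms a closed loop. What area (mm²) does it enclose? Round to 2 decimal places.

Apply the shoelace formula to the sequence of (X, Y) vertices; enclosed area = 1023.75 mm².

1023.75 mm²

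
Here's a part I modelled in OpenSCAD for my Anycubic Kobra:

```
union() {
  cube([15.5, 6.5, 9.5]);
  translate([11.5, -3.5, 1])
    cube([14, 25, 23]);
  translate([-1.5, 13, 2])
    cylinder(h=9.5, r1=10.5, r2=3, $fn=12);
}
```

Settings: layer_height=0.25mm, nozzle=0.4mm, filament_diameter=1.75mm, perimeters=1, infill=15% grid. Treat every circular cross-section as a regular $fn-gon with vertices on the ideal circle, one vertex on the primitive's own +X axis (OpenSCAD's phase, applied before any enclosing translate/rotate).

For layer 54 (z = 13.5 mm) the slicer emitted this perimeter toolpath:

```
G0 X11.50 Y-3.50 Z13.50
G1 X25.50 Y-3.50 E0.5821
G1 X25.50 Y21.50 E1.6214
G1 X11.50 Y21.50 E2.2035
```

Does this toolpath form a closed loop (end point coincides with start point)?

Start point (G0): (11.50, -3.50). End point (last G1): the path does not return to the start — open.

no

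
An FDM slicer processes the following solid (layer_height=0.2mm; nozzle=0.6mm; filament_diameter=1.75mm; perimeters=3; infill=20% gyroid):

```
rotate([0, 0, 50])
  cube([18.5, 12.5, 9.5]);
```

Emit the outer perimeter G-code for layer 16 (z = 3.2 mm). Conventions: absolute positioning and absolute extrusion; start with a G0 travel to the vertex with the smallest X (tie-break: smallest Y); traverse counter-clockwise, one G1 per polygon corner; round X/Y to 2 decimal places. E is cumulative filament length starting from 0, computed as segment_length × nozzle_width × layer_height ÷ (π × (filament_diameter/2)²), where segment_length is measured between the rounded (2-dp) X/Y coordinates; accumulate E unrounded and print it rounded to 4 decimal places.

At z = 3.2 mm: the 18.5×12.5 cube contributes its full rectangle; (rotated 50° about Z; rotation is an isometry so areas/perimeters/island counts are preserved). The outline is a single polygon with 4 vertices. Extrusion per mm of travel: 0.6 × 0.2 / (π × 0.875²) = 0.049890. Accumulating E over each segment gives final E = 3.0936.

G0 X-9.58 Y8.03 Z3.20
G1 X0.00 Y0.00 E0.6236
G1 X11.89 Y14.17 E1.5465
G1 X2.32 Y22.21 E2.1701
G1 X-9.58 Y8.03 E3.0936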